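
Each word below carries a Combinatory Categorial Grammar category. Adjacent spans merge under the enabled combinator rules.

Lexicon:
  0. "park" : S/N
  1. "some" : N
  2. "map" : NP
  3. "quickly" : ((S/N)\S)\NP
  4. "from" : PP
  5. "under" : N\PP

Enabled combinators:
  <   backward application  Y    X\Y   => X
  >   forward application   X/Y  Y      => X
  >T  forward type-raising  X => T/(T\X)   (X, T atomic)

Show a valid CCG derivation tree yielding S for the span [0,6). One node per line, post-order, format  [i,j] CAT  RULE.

[0,1] S/N  lex  "park"
[1,2] N  lex  "some"
[0,2] S  >  k=1
[2,3] NP  lex  "map"
[3,4] ((S/N)\S)\NP  lex  "quickly"
[2,4] (S/N)\S  <  k=3
[0,4] S/N  <  k=2
[4,5] PP  lex  "from"
[4,5] N/(N\PP)  >T
[5,6] N\PP  lex  "under"
[4,6] N  >  k=5
[0,6] S  >  k=4

[0,6] S   >
  [0,4] S/N   <
    [0,2] S   >
      [0,1] "park" : S/N
      [1,2] "some" : N
    [2,4] (S/N)\S   <
      [2,3] "map" : NP
      [3,4] "quickly" : ((S/N)\S)\NP
  [4,6] N   >
    [4,5] N/(N\PP)   >T
      [4,5] "from" : PP
    [5,6] "under" : N\PP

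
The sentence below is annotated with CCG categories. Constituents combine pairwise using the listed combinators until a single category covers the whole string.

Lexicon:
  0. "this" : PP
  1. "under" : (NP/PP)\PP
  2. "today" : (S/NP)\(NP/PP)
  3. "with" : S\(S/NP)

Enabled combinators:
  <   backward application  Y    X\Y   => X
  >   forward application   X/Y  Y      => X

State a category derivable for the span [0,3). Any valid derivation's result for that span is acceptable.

S/NP

[0,4] S   <
  [0,3] S/NP   <
    [0,2] NP/PP   <
      [0,1] "this" : PP
      [1,2] "under" : (NP/PP)\PP
    [2,3] "today" : (S/NP)\(NP/PP)
  [3,4] "with" : S\(S/NP)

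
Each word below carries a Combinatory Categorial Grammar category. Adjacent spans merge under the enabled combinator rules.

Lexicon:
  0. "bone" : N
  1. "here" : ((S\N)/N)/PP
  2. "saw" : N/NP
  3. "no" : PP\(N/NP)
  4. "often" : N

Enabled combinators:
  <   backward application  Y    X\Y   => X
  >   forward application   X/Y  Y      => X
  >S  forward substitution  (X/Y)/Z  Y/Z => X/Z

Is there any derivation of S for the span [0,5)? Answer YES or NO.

[0,5] S   <
  [0,1] "bone" : N
  [1,5] S\N   >
    [1,4] (S\N)/N   >
      [1,2] "here" : ((S\N)/N)/PP
      [2,4] PP   <
        [2,3] "saw" : N/NP
        [3,4] "no" : PP\(N/NP)
    [4,5] "often" : N

YES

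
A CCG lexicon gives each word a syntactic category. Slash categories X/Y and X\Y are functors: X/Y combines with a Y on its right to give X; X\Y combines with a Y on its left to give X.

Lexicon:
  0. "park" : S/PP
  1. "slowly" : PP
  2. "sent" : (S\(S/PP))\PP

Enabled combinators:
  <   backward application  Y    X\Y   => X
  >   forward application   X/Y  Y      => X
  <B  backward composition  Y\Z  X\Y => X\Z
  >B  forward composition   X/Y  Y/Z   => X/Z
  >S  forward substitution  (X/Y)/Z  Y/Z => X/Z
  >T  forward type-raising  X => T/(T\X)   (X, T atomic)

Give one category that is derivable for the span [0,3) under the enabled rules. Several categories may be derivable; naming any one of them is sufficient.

S

[0,3] S   <
  [0,1] "park" : S/PP
  [1,3] S\(S/PP)   <
    [1,2] "slowly" : PP
    [2,3] "sent" : (S\(S/PP))\PP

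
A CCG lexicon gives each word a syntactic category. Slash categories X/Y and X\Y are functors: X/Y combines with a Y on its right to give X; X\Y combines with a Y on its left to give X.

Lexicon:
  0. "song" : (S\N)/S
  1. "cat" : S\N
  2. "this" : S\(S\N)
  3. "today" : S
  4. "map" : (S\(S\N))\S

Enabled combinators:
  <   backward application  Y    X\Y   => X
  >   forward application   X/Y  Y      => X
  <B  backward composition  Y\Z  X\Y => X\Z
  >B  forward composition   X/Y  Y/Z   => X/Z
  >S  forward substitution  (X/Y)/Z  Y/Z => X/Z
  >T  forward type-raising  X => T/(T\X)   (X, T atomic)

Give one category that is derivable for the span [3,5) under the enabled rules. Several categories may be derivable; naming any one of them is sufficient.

[0,5] S   <
  [0,3] S\N   >
    [0,1] "song" : (S\N)/S
    [1,3] S   <
      [1,2] "cat" : S\N
      [2,3] "this" : S\(S\N)
  [3,5] S\(S\N)   <
    [3,4] "today" : S
    [4,5] "map" : (S\(S\N))\S

S\(S\N)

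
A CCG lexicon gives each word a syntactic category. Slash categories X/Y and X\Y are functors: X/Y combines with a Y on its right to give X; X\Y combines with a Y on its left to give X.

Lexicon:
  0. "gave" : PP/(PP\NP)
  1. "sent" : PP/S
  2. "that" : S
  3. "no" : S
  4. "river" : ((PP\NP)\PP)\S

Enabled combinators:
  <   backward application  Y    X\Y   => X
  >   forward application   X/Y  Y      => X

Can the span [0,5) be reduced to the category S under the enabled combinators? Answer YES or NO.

NO

PP/(PP\NP) PP/S S S ((PP\NP)\PP)\S
CKY chart[0,5] = {PP}; S ∉ chart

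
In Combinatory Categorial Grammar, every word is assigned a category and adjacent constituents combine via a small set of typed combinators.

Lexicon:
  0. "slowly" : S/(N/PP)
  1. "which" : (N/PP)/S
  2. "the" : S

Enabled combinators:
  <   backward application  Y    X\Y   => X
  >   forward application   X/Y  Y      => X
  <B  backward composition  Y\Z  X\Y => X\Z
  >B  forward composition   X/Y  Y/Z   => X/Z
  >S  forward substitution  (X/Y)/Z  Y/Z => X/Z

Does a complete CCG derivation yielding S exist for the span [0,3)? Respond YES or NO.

YES

[0,3] S   >
  [0,1] "slowly" : S/(N/PP)
  [1,3] N/PP   >
    [1,2] "which" : (N/PP)/S
    [2,3] "the" : S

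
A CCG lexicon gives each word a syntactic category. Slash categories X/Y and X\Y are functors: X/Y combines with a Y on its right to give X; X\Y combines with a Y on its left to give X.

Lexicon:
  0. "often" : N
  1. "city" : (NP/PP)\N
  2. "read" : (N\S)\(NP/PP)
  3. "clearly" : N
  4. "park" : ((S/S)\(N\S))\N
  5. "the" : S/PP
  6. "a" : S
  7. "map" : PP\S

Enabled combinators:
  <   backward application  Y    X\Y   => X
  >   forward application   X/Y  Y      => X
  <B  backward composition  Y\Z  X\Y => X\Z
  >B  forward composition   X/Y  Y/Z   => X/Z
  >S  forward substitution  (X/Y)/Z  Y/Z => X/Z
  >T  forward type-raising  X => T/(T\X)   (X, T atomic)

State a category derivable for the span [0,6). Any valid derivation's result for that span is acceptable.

S/PP

[0,8] S   >
  [0,6] S/PP   >B
    [0,5] S/S   <
      [0,3] N\S   <
        [0,2] NP/PP   <
          [0,1] "often" : N
          [1,2] "city" : (NP/PP)\N
        [2,3] "read" : (N\S)\(NP/PP)
      [3,5] (S/S)\(N\S)   <
        [3,4] "clearly" : N
        [4,5] "park" : ((S/S)\(N\S))\N
    [5,6] "the" : S/PP
  [6,8] PP   >
    [6,7] PP/(PP\S)   >T
      [6,7] "a" : S
    [7,8] "map" : PP\S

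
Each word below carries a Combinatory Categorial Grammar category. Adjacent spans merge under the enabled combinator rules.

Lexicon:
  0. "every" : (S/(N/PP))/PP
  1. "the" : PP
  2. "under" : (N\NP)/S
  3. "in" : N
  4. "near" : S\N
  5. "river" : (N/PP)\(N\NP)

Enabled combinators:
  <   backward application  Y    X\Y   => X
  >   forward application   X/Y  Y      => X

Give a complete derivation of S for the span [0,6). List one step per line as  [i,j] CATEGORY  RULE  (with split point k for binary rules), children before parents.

[0,1] (S/(N/PP))/PP  lex  "every"
[1,2] PP  lex  "the"
[0,2] S/(N/PP)  >  k=1
[2,3] (N\NP)/S  lex  "under"
[3,4] N  lex  "in"
[4,5] S\N  lex  "near"
[3,5] S  <  k=4
[2,5] N\NP  >  k=3
[5,6] (N/PP)\(N\NP)  lex  "river"
[2,6] N/PP  <  k=5
[0,6] S  >  k=2

[0,6] S   >
  [0,2] S/(N/PP)   >
    [0,1] "every" : (S/(N/PP))/PP
    [1,2] "the" : PP
  [2,6] N/PP   <
    [2,5] N\NP   >
      [2,3] "under" : (N\NP)/S
      [3,5] S   <
        [3,4] "in" : N
        [4,5] "near" : S\N
    [5,6] "river" : (N/PP)\(N\NP)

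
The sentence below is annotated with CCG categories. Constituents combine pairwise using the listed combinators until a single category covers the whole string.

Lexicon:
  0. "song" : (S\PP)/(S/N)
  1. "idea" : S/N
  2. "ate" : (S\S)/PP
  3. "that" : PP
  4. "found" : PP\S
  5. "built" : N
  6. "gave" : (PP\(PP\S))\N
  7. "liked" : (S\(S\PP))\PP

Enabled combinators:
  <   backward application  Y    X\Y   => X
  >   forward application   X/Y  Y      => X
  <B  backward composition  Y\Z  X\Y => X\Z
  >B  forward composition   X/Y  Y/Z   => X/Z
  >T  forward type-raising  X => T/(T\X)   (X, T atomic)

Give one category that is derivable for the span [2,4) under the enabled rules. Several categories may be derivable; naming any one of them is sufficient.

S\S

[0,8] S   <
  [0,4] S\PP   <B
    [0,2] S\PP   >
      [0,1] "song" : (S\PP)/(S/N)
      [1,2] "idea" : S/N
    [2,4] S\S   >
      [2,3] "ate" : (S\S)/PP
      [3,4] "that" : PP
  [4,8] S\(S\PP)   <
    [4,7] PP   <
      [4,5] "found" : PP\S
      [5,7] PP\(PP\S)   <
        [5,6] "built" : N
        [6,7] "gave" : (PP\(PP\S))\N
    [7,8] "liked" : (S\(S\PP))\PP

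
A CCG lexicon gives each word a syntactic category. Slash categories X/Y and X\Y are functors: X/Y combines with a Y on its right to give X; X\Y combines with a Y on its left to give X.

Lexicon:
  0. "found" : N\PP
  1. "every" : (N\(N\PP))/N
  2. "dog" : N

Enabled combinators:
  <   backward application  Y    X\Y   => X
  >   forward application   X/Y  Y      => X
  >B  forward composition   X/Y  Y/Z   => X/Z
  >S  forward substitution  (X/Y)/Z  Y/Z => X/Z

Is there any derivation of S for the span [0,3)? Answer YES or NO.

N\PP (N\(N\PP))/N N
CKY chart[0,3] = {N}; S ∉ chart

NO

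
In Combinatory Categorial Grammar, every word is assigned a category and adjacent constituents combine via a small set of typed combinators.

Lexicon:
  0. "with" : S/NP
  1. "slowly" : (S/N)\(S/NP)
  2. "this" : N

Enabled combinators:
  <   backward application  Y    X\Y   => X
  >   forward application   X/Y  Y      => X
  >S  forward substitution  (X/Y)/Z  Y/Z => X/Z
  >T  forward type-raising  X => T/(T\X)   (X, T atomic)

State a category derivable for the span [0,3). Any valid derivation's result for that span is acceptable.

[0,3] S   >
  [0,2] S/N   <
    [0,1] "with" : S/NP
    [1,2] "slowly" : (S/N)\(S/NP)
  [2,3] "this" : N

S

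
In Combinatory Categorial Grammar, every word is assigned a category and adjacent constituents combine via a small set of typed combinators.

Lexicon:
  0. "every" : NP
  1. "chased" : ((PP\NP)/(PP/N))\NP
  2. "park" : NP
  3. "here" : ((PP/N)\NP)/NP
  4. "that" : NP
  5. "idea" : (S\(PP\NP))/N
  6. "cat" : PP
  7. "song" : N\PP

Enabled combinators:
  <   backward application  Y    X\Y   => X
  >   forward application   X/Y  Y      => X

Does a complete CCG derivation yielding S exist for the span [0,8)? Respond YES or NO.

YES

[0,8] S   <
  [0,5] PP\NP   >
    [0,2] (PP\NP)/(PP/N)   <
      [0,1] "every" : NP
      [1,2] "chased" : ((PP\NP)/(PP/N))\NP
    [2,5] PP/N   <
      [2,3] "park" : NP
      [3,5] (PP/N)\NP   >
        [3,4] "here" : ((PP/N)\NP)/NP
        [4,5] "that" : NP
  [5,8] S\(PP\NP)   >
    [5,6] "idea" : (S\(PP\NP))/N
    [6,8] N   <
      [6,7] "cat" : PP
      [7,8] "song" : N\PP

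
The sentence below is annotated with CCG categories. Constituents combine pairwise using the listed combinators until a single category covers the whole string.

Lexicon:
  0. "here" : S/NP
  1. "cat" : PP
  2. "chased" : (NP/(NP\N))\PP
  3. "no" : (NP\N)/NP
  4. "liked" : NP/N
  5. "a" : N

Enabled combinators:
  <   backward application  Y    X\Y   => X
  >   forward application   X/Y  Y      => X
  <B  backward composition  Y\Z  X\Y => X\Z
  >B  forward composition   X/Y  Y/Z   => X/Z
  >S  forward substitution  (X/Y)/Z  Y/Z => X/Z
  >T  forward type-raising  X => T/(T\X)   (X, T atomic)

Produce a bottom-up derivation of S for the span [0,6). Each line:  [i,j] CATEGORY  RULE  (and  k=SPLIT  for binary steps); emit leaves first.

[0,6] S   >
  [0,1] "here" : S/NP
  [1,6] NP   >
    [1,3] NP/(NP\N)   <
      [1,2] "cat" : PP
      [2,3] "chased" : (NP/(NP\N))\PP
    [3,6] NP\N   >
      [3,4] "no" : (NP\N)/NP
      [4,6] NP   >
        [4,5] "liked" : NP/N
        [5,6] "a" : N

[0,1] S/NP  lex  "here"
[1,2] PP  lex  "cat"
[2,3] (NP/(NP\N))\PP  lex  "chased"
[1,3] NP/(NP\N)  <  k=2
[3,4] (NP\N)/NP  lex  "no"
[4,5] NP/N  lex  "liked"
[5,6] N  lex  "a"
[4,6] NP  >  k=5
[3,6] NP\N  >  k=4
[1,6] NP  >  k=3
[0,6] S  >  k=1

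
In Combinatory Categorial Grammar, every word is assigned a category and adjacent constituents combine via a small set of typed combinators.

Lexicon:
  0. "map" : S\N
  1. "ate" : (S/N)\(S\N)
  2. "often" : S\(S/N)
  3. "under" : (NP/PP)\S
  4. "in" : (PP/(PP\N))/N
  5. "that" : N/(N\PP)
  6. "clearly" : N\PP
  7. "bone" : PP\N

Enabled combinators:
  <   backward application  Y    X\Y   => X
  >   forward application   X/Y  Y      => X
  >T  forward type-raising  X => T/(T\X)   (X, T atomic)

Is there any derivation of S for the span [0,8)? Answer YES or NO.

NO

S\N (S/N)\(S\N) S\(S/N) (NP/PP)\S (PP/(PP\N))/N N/(N\PP) N\PP PP\N
CKY chart[0,8] = {N/(N\NP), NP, NP/(NP\NP), PP/(PP\NP), S/(S\NP)}; S ∉ chart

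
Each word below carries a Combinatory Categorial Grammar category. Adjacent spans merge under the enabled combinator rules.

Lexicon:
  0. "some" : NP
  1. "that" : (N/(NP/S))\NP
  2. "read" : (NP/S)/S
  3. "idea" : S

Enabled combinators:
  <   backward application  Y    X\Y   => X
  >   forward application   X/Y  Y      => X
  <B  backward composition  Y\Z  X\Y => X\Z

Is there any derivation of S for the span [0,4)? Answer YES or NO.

NO

NP (N/(NP/S))\NP (NP/S)/S S
CKY chart[0,4] = {N}; S ∉ chart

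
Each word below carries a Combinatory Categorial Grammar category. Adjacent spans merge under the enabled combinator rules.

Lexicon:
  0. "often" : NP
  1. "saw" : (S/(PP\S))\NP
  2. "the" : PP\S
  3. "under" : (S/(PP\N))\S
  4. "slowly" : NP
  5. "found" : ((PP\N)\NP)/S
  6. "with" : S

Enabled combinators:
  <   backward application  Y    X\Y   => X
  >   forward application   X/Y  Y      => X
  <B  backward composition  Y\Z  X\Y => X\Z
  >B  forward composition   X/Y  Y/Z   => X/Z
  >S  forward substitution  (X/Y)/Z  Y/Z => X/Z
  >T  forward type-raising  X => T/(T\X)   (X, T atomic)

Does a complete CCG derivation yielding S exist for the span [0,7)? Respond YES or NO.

YES

[0,7] S   >
  [0,4] S/(PP\N)   <
    [0,3] S   >
      [0,2] S/(PP\S)   <
        [0,1] "often" : NP
        [1,2] "saw" : (S/(PP\S))\NP
      [2,3] "the" : PP\S
    [3,4] "under" : (S/(PP\N))\S
  [4,7] PP\N   <
    [4,5] "slowly" : NP
    [5,7] (PP\N)\NP   >
      [5,6] "found" : ((PP\N)\NP)/S
      [6,7] "with" : S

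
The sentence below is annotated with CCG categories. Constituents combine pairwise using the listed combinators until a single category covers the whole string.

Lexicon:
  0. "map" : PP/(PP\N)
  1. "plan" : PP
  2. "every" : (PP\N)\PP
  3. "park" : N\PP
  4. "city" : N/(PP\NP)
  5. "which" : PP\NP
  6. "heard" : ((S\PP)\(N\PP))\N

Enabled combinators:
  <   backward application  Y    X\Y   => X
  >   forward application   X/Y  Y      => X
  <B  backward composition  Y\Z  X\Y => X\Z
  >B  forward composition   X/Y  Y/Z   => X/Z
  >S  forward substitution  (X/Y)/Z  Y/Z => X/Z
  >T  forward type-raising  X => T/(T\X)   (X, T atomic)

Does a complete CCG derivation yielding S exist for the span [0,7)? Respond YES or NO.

[0,7] S   <
  [0,3] PP   >
    [0,1] "map" : PP/(PP\N)
    [1,3] PP\N   <
      [1,2] "plan" : PP
      [2,3] "every" : (PP\N)\PP
  [3,7] S\PP   <
    [3,4] "park" : N\PP
    [4,7] (S\PP)\(N\PP)   <
      [4,6] N   >
        [4,5] "city" : N/(PP\NP)
        [5,6] "which" : PP\NP
      [6,7] "heard" : ((S\PP)\(N\PP))\N

YES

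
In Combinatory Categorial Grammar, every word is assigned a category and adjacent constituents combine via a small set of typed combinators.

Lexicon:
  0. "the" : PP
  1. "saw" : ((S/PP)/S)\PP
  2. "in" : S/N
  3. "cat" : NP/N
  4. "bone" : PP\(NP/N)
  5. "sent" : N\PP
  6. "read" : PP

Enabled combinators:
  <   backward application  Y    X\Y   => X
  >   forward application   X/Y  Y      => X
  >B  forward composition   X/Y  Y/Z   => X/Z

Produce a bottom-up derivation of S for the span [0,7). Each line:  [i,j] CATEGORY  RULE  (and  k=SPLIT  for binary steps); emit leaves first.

[0,7] S   >
  [0,6] S/PP   >
    [0,2] (S/PP)/S   <
      [0,1] "the" : PP
      [1,2] "saw" : ((S/PP)/S)\PP
    [2,6] S   >
      [2,3] "in" : S/N
      [3,6] N   <
        [3,5] PP   <
          [3,4] "cat" : NP/N
          [4,5] "bone" : PP\(NP/N)
        [5,6] "sent" : N\PP
  [6,7] "read" : PP

[0,1] PP  lex  "the"
[1,2] ((S/PP)/S)\PP  lex  "saw"
[0,2] (S/PP)/S  <  k=1
[2,3] S/N  lex  "in"
[3,4] NP/N  lex  "cat"
[4,5] PP\(NP/N)  lex  "bone"
[3,5] PP  <  k=4
[5,6] N\PP  lex  "sent"
[3,6] N  <  k=5
[2,6] S  >  k=3
[0,6] S/PP  >  k=2
[6,7] PP  lex  "read"
[0,7] S  >  k=6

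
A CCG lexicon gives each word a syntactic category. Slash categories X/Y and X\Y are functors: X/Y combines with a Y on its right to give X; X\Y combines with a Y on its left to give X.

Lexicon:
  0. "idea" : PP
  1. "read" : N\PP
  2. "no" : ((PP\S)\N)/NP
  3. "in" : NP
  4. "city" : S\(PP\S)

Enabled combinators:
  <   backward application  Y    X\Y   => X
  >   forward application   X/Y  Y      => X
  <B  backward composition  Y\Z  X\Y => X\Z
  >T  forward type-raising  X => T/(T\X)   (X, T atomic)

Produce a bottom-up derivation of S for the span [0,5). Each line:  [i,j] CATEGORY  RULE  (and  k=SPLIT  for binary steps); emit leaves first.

[0,5] S   <
  [0,2] N   <
    [0,1] "idea" : PP
    [1,2] "read" : N\PP
  [2,5] S\N   <B
    [2,4] (PP\S)\N   >
      [2,3] "no" : ((PP\S)\N)/NP
      [3,4] "in" : NP
    [4,5] "city" : S\(PP\S)

[0,1] PP  lex  "idea"
[1,2] N\PP  lex  "read"
[0,2] N  <  k=1
[2,3] ((PP\S)\N)/NP  lex  "no"
[3,4] NP  lex  "in"
[2,4] (PP\S)\N  >  k=3
[4,5] S\(PP\S)  lex  "city"
[2,5] S\N  <B  k=4
[0,5] S  <  k=2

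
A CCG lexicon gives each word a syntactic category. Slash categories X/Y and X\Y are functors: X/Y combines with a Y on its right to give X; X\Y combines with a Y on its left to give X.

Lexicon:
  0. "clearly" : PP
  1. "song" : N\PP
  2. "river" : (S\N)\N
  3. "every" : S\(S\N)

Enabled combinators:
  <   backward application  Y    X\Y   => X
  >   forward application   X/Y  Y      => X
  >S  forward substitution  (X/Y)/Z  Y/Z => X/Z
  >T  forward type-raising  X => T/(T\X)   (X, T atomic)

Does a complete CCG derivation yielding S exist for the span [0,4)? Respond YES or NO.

YES

[0,4] S   <
  [0,3] S\N   <
    [0,2] N   <
      [0,1] "clearly" : PP
      [1,2] "song" : N\PP
    [2,3] "river" : (S\N)\N
  [3,4] "every" : S\(S\N)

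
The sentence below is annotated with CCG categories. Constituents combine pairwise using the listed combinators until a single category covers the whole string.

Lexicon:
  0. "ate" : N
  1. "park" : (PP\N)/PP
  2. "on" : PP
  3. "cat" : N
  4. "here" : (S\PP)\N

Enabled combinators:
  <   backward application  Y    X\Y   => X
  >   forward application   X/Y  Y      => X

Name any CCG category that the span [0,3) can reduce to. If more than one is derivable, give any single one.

PP

[0,5] S   <
  [0,3] PP   <
    [0,1] "ate" : N
    [1,3] PP\N   >
      [1,2] "park" : (PP\N)/PP
      [2,3] "on" : PP
  [3,5] S\PP   <
    [3,4] "cat" : N
    [4,5] "here" : (S\PP)\N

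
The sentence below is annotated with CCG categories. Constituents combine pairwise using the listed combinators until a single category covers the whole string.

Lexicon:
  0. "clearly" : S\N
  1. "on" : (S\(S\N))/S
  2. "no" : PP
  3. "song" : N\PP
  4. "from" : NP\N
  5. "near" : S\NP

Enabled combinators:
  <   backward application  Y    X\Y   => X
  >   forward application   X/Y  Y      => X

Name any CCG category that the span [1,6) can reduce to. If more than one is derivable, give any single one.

S\(S\N)

[0,6] S   <
  [0,1] "clearly" : S\N
  [1,6] S\(S\N)   >
    [1,2] "on" : (S\(S\N))/S
    [2,6] S   <
      [2,5] NP   <
        [2,4] N   <
          [2,3] "no" : PP
          [3,4] "song" : N\PP
        [4,5] "from" : NP\N
      [5,6] "near" : S\NP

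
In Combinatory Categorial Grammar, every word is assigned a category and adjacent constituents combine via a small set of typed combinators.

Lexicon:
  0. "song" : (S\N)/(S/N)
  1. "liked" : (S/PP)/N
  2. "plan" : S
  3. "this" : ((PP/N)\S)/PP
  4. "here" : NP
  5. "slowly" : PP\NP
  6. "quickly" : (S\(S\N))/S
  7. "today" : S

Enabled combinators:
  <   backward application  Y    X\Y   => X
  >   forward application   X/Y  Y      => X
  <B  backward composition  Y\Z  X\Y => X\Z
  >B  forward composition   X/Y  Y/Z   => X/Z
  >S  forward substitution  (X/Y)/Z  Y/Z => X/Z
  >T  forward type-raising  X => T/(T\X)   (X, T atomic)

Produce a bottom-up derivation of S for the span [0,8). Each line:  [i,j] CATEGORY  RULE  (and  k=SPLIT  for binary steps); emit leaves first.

[0,8] S   <
  [0,6] S\N   >
    [0,1] "song" : (S\N)/(S/N)
    [1,6] S/N   >S
      [1,2] "liked" : (S/PP)/N
      [2,6] PP/N   <
        [2,3] "plan" : S
        [3,6] (PP/N)\S   >
          [3,4] "this" : ((PP/N)\S)/PP
          [4,6] PP   <
            [4,5] "here" : NP
            [5,6] "slowly" : PP\NP
  [6,8] S\(S\N)   >
    [6,7] "quickly" : (S\(S\N))/S
    [7,8] "today" : S

[0,1] (S\N)/(S/N)  lex  "song"
[1,2] (S/PP)/N  lex  "liked"
[2,3] S  lex  "plan"
[3,4] ((PP/N)\S)/PP  lex  "this"
[4,5] NP  lex  "here"
[5,6] PP\NP  lex  "slowly"
[4,6] PP  <  k=5
[3,6] (PP/N)\S  >  k=4
[2,6] PP/N  <  k=3
[1,6] S/N  >S  k=2
[0,6] S\N  >  k=1
[6,7] (S\(S\N))/S  lex  "quickly"
[7,8] S  lex  "today"
[6,8] S\(S\N)  >  k=7
[0,8] S  <  k=6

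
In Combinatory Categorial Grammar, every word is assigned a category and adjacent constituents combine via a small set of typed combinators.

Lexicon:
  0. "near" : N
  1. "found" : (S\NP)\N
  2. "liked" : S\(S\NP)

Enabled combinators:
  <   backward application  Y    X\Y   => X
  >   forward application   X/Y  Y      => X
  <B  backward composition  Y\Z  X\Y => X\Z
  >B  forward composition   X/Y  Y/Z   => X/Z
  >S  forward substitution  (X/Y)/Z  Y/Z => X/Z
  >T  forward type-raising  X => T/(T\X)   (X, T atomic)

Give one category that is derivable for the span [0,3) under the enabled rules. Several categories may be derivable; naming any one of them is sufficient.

S

[0,3] S   <
  [0,2] S\NP   <
    [0,1] "near" : N
    [1,2] "found" : (S\NP)\N
  [2,3] "liked" : S\(S\NP)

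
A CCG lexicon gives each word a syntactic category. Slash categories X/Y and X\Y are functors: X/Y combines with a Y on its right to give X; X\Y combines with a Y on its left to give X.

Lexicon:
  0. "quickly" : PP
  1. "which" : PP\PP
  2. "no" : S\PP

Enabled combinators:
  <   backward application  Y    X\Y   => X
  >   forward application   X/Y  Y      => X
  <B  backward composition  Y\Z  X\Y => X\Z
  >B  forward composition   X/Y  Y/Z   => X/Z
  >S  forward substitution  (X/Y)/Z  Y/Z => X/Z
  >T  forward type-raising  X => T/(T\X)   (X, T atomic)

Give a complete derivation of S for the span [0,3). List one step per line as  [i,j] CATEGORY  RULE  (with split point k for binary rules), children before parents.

[0,3] S   >
  [0,1] S/(S\PP)   >T
    [0,1] "quickly" : PP
  [1,3] S\PP   <B
    [1,2] "which" : PP\PP
    [2,3] "no" : S\PP

[0,1] PP  lex  "quickly"
[0,1] S/(S\PP)  >T
[1,2] PP\PP  lex  "which"
[2,3] S\PP  lex  "no"
[1,3] S\PP  <B  k=2
[0,3] S  >  k=1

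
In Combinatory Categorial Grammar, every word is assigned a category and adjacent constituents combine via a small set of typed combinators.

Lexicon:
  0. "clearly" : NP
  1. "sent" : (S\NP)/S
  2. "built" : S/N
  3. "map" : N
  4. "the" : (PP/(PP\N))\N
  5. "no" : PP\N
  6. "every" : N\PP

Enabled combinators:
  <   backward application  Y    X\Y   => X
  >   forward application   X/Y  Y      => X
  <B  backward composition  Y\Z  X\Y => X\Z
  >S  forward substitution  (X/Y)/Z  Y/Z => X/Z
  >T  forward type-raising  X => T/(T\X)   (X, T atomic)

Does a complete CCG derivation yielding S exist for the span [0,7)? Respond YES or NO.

YES

[0,7] S   <
  [0,1] "clearly" : NP
  [1,7] S\NP   >
    [1,2] "sent" : (S\NP)/S
    [2,7] S   >
      [2,3] "built" : S/N
      [3,7] N   <
        [3,6] PP   >
          [3,5] PP/(PP\N)   <
            [3,4] "map" : N
            [4,5] "the" : (PP/(PP\N))\N
          [5,6] "no" : PP\N
        [6,7] "every" : N\PP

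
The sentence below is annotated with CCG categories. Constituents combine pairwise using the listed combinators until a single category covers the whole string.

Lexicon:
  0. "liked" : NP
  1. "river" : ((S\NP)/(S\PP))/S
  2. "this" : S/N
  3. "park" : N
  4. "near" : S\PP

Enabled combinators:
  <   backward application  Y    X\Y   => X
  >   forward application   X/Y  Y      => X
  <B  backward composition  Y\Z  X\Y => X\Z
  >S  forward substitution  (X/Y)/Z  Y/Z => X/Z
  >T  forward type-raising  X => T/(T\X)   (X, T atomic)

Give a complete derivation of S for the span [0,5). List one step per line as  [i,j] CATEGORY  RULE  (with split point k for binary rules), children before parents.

[0,5] S   >
  [0,1] S/(S\NP)   >T
    [0,1] "liked" : NP
  [1,5] S\NP   >
    [1,4] (S\NP)/(S\PP)   >
      [1,2] "river" : ((S\NP)/(S\PP))/S
      [2,4] S   >
        [2,3] "this" : S/N
        [3,4] "park" : N
    [4,5] "near" : S\PP

[0,1] NP  lex  "liked"
[0,1] S/(S\NP)  >T
[1,2] ((S\NP)/(S\PP))/S  lex  "river"
[2,3] S/N  lex  "this"
[3,4] N  lex  "park"
[2,4] S  >  k=3
[1,4] (S\NP)/(S\PP)  >  k=2
[4,5] S\PP  lex  "near"
[1,5] S\NP  >  k=4
[0,5] S  >  k=1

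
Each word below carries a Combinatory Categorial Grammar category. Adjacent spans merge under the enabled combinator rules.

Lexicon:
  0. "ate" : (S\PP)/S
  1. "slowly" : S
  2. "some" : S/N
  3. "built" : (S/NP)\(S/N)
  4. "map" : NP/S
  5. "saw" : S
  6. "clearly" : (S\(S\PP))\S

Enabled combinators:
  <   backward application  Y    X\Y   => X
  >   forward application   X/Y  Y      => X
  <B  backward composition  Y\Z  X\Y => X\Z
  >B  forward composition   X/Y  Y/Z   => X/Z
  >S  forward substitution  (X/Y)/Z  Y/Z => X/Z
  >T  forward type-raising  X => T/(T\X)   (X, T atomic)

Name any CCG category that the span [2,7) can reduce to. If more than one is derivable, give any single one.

S\(S\PP)

[0,7] S   <
  [0,2] S\PP   >
    [0,1] "ate" : (S\PP)/S
    [1,2] "slowly" : S
  [2,7] S\(S\PP)   <
    [2,6] S   >
      [2,4] S/NP   <
        [2,3] "some" : S/N
        [3,4] "built" : (S/NP)\(S/N)
      [4,6] NP   >
        [4,5] "map" : NP/S
        [5,6] "saw" : S
    [6,7] "clearly" : (S\(S\PP))\S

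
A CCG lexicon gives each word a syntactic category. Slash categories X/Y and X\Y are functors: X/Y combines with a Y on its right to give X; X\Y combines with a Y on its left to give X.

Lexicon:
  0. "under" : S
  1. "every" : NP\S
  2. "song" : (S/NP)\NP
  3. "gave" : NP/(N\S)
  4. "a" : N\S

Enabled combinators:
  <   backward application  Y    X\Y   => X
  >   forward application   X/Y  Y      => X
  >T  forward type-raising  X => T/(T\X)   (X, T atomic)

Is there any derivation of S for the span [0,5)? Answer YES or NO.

[0,5] S   >
  [0,3] S/NP   <
    [0,2] NP   <
      [0,1] "under" : S
      [1,2] "every" : NP\S
    [2,3] "song" : (S/NP)\NP
  [3,5] NP   >
    [3,4] "gave" : NP/(N\S)
    [4,5] "a" : N\S

YES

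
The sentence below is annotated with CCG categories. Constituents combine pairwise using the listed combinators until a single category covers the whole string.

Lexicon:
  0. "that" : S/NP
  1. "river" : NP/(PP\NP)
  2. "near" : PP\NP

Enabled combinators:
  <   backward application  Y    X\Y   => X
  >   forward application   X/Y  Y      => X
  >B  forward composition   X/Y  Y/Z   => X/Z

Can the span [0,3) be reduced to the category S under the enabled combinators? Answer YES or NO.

[0,3] S   >
  [0,1] "that" : S/NP
  [1,3] NP   >
    [1,2] "river" : NP/(PP\NP)
    [2,3] "near" : PP\NP

YES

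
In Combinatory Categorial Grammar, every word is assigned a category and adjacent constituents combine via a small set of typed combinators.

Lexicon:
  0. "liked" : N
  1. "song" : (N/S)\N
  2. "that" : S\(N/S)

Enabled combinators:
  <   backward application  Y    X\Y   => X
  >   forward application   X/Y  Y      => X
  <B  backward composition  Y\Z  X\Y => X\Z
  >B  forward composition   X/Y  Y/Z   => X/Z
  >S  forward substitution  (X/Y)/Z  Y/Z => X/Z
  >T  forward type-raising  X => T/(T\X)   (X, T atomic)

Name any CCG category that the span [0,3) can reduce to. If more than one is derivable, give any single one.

[0,3] S   <
  [0,1] "liked" : N
  [1,3] S\N   <B
    [1,2] "song" : (N/S)\N
    [2,3] "that" : S\(N/S)

S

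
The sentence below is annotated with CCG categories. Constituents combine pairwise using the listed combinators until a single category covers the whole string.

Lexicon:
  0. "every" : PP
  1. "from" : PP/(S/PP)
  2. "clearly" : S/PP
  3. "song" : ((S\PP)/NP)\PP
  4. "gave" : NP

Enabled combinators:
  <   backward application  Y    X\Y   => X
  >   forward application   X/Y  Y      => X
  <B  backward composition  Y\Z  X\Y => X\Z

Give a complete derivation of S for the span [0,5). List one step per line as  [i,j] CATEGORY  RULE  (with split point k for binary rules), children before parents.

[0,5] S   <
  [0,1] "every" : PP
  [1,5] S\PP   >
    [1,4] (S\PP)/NP   <
      [1,3] PP   >
        [1,2] "from" : PP/(S/PP)
        [2,3] "clearly" : S/PP
      [3,4] "song" : ((S\PP)/NP)\PP
    [4,5] "gave" : NP

[0,1] PP  lex  "every"
[1,2] PP/(S/PP)  lex  "from"
[2,3] S/PP  lex  "clearly"
[1,3] PP  >  k=2
[3,4] ((S\PP)/NP)\PP  lex  "song"
[1,4] (S\PP)/NP  <  k=3
[4,5] NP  lex  "gave"
[1,5] S\PP  >  k=4
[0,5] S  <  k=1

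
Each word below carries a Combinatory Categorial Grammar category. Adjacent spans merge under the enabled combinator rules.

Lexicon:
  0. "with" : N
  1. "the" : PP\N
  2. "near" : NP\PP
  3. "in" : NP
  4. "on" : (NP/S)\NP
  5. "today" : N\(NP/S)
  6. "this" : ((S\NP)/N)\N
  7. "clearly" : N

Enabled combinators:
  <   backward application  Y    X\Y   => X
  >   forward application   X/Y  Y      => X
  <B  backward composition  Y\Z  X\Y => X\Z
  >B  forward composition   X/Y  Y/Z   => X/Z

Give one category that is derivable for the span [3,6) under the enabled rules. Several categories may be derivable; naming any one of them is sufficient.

[0,8] S   <
  [0,3] NP   <
    [0,2] PP   <
      [0,1] "with" : N
      [1,2] "the" : PP\N
    [2,3] "near" : NP\PP
  [3,8] S\NP   >
    [3,7] (S\NP)/N   <
      [3,6] N   <
        [3,5] NP/S   <
          [3,4] "in" : NP
          [4,5] "on" : (NP/S)\NP
        [5,6] "today" : N\(NP/S)
      [6,7] "this" : ((S\NP)/N)\N
    [7,8] "clearly" : N

N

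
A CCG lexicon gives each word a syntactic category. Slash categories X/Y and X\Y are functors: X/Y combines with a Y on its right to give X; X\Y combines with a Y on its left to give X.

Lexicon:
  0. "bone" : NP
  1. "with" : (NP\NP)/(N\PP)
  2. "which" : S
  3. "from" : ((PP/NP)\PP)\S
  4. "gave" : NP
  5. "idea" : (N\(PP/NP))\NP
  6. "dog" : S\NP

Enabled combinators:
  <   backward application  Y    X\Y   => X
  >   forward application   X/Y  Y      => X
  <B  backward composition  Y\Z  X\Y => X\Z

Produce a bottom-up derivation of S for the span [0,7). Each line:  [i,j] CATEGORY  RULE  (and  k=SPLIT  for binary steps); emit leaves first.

[0,1] NP  lex  "bone"
[1,2] (NP\NP)/(N\PP)  lex  "with"
[2,3] S  lex  "which"
[3,4] ((PP/NP)\PP)\S  lex  "from"
[2,4] (PP/NP)\PP  <  k=3
[4,5] NP  lex  "gave"
[5,6] (N\(PP/NP))\NP  lex  "idea"
[4,6] N\(PP/NP)  <  k=5
[2,6] N\PP  <B  k=4
[1,6] NP\NP  >  k=2
[6,7] S\NP  lex  "dog"
[1,7] S\NP  <B  k=6
[0,7] S  <  k=1

[0,7] S   <
  [0,1] "bone" : NP
  [1,7] S\NP   <B
    [1,6] NP\NP   >
      [1,2] "with" : (NP\NP)/(N\PP)
      [2,6] N\PP   <B
        [2,4] (PP/NP)\PP   <
          [2,3] "which" : S
          [3,4] "from" : ((PP/NP)\PP)\S
        [4,6] N\(PP/NP)   <
          [4,5] "gave" : NP
          [5,6] "idea" : (N\(PP/NP))\NP
    [6,7] "dog" : S\NP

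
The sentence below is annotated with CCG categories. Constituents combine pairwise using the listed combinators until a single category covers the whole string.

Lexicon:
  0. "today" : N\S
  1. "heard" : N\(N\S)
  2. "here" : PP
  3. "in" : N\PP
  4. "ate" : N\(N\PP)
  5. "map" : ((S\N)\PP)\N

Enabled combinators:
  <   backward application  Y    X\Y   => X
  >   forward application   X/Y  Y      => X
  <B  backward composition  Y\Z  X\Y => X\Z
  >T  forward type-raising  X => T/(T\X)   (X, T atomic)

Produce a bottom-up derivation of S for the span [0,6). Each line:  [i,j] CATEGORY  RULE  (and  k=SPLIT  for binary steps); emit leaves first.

[0,1] N\S  lex  "today"
[1,2] N\(N\S)  lex  "heard"
[0,2] N  <  k=1
[2,3] PP  lex  "here"
[3,4] N\PP  lex  "in"
[4,5] N\(N\PP)  lex  "ate"
[3,5] N  <  k=4
[5,6] ((S\N)\PP)\N  lex  "map"
[3,6] (S\N)\PP  <  k=5
[2,6] S\N  <  k=3
[0,6] S  <  k=2

[0,6] S   <
  [0,2] N   <
    [0,1] "today" : N\S
    [1,2] "heard" : N\(N\S)
  [2,6] S\N   <
    [2,3] "here" : PP
    [3,6] (S\N)\PP   <
      [3,5] N   <
        [3,4] "in" : N\PP
        [4,5] "ate" : N\(N\PP)
      [5,6] "map" : ((S\N)\PP)\N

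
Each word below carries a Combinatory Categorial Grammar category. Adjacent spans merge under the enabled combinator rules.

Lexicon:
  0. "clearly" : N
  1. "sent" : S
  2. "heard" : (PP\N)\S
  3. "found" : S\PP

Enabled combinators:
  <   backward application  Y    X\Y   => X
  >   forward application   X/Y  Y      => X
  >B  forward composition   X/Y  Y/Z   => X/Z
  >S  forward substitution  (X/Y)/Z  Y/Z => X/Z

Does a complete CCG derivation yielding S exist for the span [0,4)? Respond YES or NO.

YES

[0,4] S   <
  [0,3] PP   <
    [0,1] "clearly" : N
    [1,3] PP\N   <
      [1,2] "sent" : S
      [2,3] "heard" : (PP\N)\S
  [3,4] "found" : S\PP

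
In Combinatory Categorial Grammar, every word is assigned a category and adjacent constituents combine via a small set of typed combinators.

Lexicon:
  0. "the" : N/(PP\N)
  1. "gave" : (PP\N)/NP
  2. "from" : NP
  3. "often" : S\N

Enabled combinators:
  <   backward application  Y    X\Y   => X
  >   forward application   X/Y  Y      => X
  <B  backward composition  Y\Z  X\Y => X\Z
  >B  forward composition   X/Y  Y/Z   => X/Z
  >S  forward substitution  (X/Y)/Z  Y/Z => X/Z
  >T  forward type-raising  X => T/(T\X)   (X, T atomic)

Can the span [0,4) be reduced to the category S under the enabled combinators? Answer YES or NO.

YES

[0,4] S   <
  [0,3] N   >
    [0,1] "the" : N/(PP\N)
    [1,3] PP\N   >
      [1,2] "gave" : (PP\N)/NP
      [2,3] "from" : NP
  [3,4] "often" : S\N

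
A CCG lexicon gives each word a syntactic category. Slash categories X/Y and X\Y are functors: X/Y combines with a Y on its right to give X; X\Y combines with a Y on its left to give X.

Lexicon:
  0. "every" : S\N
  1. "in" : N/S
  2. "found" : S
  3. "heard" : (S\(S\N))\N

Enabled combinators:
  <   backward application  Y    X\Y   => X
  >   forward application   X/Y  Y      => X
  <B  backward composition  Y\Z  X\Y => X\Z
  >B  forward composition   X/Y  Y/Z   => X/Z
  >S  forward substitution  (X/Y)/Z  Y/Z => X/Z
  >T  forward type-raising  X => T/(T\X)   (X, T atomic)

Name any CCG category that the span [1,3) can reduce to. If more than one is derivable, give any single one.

[0,4] S   <
  [0,1] "every" : S\N
  [1,4] S\(S\N)   <
    [1,3] N   >
      [1,2] "in" : N/S
      [2,3] "found" : S
    [3,4] "heard" : (S\(S\N))\N

N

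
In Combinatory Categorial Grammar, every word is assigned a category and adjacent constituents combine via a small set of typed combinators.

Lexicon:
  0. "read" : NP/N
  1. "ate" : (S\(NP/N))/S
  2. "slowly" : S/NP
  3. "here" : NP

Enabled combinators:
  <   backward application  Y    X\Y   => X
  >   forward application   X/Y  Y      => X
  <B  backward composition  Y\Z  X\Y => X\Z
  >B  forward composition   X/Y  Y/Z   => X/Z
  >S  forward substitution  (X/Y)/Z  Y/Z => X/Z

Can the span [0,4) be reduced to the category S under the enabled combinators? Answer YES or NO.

[0,4] S   <
  [0,1] "read" : NP/N
  [1,4] S\(NP/N)   >
    [1,2] "ate" : (S\(NP/N))/S
    [2,4] S   >
      [2,3] "slowly" : S/NP
      [3,4] "here" : NP

YES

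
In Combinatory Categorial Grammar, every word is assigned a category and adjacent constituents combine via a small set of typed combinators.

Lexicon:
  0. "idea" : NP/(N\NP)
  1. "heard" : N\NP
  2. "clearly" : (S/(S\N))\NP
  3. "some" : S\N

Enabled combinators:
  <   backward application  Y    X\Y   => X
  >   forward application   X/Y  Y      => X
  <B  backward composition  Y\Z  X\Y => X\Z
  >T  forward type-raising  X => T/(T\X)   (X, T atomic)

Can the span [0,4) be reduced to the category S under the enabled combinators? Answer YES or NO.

[0,4] S   >
  [0,3] S/(S\N)   <
    [0,2] NP   >
      [0,1] "idea" : NP/(N\NP)
      [1,2] "heard" : N\NP
    [2,3] "clearly" : (S/(S\N))\NP
  [3,4] "some" : S\N

YES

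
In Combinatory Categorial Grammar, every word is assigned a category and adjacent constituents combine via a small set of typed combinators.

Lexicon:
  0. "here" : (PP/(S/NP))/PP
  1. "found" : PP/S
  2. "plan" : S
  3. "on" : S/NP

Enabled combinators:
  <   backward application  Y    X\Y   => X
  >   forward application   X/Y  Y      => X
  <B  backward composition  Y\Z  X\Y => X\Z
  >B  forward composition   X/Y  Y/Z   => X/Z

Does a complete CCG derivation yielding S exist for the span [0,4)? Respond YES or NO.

(PP/(S/NP))/PP PP/S S S/NP
CKY chart[0,4] = {PP}; S ∉ chart

NO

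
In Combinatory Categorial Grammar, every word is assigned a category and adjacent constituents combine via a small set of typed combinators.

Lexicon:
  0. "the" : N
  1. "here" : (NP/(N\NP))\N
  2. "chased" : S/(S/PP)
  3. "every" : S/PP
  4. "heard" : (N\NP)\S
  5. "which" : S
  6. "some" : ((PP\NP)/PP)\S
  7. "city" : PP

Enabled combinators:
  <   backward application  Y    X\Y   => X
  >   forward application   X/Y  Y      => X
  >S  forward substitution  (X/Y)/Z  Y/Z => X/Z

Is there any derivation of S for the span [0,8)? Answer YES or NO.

NO

N (NP/(N\NP))\N S/(S/PP) S/PP (N\NP)\S S ((PP\NP)/PP)\S PP
CKY chart[0,8] = {PP}; S ∉ chart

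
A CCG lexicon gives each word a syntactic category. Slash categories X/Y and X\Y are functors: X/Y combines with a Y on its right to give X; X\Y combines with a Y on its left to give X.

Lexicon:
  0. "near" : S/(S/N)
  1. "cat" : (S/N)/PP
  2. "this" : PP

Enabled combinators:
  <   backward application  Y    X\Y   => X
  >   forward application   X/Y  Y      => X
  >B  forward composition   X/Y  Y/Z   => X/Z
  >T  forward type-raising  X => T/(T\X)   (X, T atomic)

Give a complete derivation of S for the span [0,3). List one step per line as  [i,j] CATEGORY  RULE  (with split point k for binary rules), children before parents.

[0,3] S   >
  [0,1] "near" : S/(S/N)
  [1,3] S/N   >
    [1,2] "cat" : (S/N)/PP
    [2,3] "this" : PP

[0,1] S/(S/N)  lex  "near"
[1,2] (S/N)/PP  lex  "cat"
[2,3] PP  lex  "this"
[1,3] S/N  >  k=2
[0,3] S  >  k=1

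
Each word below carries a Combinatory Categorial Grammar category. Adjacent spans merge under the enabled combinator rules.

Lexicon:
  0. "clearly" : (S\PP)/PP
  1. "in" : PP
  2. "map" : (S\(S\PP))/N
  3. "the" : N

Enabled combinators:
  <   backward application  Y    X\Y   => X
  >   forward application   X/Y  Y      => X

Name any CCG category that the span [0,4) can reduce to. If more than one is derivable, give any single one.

S

[0,4] S   <
  [0,2] S\PP   >
    [0,1] "clearly" : (S\PP)/PP
    [1,2] "in" : PP
  [2,4] S\(S\PP)   >
    [2,3] "map" : (S\(S\PP))/N
    [3,4] "the" : N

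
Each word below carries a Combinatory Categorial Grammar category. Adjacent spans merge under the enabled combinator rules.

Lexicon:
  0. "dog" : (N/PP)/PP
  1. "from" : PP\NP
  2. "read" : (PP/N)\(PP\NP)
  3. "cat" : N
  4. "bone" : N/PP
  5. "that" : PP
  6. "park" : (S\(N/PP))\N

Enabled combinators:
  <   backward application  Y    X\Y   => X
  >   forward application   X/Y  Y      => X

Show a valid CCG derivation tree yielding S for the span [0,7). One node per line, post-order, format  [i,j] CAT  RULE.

[0,7] S   <
  [0,4] N/PP   >
    [0,1] "dog" : (N/PP)/PP
    [1,4] PP   >
      [1,3] PP/N   <
        [1,2] "from" : PP\NP
        [2,3] "read" : (PP/N)\(PP\NP)
      [3,4] "cat" : N
  [4,7] S\(N/PP)   <
    [4,6] N   >
      [4,5] "bone" : N/PP
      [5,6] "that" : PP
    [6,7] "park" : (S\(N/PP))\N

[0,1] (N/PP)/PP  lex  "dog"
[1,2] PP\NP  lex  "from"
[2,3] (PP/N)\(PP\NP)  lex  "read"
[1,3] PP/N  <  k=2
[3,4] N  lex  "cat"
[1,4] PP  >  k=3
[0,4] N/PP  >  k=1
[4,5] N/PP  lex  "bone"
[5,6] PP  lex  "that"
[4,6] N  >  k=5
[6,7] (S\(N/PP))\N  lex  "park"
[4,7] S\(N/PP)  <  k=6
[0,7] S  <  k=4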